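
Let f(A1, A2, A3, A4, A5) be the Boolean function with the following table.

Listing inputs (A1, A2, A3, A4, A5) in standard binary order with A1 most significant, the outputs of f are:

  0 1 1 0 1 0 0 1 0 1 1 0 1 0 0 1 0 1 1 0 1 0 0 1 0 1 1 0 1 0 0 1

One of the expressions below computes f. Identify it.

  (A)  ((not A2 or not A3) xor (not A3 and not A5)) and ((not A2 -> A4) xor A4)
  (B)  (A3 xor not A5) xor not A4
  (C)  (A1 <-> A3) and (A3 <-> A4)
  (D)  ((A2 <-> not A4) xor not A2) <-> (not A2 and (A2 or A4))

(A) disagrees with f on (0,0,0,0,1) (formula → 0, table → 1); rule it out.
(C) disagrees with f on (0,0,0,0,0) (formula → 1, table → 0); rule it out.
(D) disagrees with f on (0,0,0,0,1) (formula → 0, table → 1); rule it out.
That leaves (B). Evaluating it on every row reproduces the table of f exactly.

B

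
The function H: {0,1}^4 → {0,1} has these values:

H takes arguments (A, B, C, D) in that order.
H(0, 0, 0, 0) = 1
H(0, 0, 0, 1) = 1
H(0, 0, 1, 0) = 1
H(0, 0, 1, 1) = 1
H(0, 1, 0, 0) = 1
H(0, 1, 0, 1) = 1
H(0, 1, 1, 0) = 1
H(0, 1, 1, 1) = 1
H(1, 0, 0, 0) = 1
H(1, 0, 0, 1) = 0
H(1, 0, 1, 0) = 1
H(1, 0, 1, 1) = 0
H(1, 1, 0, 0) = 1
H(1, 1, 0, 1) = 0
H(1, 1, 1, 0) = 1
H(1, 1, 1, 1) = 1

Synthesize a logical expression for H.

H(A, B, C, D) = not (((((A and not B) and not C) and D) or (((A and not B) and C) and D)) or (((A and B) and not C) and D))

The 0-rows are (1,0,0,1), (1,0,1,1), (1,1,0,1). Take each as a conjunction (A·¬B·¬C·D, A·¬B·C·D, A·B·¬C·D), form their disjunction, and complement — that gives a formula that is 1 everywhere H is.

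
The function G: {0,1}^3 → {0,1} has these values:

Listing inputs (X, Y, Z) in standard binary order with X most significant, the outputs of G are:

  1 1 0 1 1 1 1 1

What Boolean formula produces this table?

G(X, Y, Z) = not ((not X and Y) and not Z)

Only row (0,1,0) gives 0. So G is 1 everywhere except there — the complement of the minterm ¬X·Y·¬Z.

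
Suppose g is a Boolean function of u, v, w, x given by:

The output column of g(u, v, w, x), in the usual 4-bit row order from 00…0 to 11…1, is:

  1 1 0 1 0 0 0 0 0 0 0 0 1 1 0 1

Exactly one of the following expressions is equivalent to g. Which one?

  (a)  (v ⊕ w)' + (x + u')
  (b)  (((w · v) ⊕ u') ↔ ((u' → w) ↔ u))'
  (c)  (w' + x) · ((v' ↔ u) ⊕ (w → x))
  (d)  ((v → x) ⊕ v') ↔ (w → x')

(a) disagrees with g on (0,0,1,0) (formula → 1, table → 0); rule it out.
(b) disagrees with g on (0,0,0,0) (formula → 0, table → 1); rule it out.
(d) disagrees with g on (0,0,0,0) (formula → 0, table → 1); rule it out.
Only (c) survives; checking it on all 16 rows confirms it matches g.

c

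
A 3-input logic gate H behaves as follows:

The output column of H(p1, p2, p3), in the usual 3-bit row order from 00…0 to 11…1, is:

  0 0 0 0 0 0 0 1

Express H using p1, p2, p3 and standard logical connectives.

H(p1, p2, p3) = (p1 & p2) & p3

The output is 1 only when every input is 1 — the AND of all inputs.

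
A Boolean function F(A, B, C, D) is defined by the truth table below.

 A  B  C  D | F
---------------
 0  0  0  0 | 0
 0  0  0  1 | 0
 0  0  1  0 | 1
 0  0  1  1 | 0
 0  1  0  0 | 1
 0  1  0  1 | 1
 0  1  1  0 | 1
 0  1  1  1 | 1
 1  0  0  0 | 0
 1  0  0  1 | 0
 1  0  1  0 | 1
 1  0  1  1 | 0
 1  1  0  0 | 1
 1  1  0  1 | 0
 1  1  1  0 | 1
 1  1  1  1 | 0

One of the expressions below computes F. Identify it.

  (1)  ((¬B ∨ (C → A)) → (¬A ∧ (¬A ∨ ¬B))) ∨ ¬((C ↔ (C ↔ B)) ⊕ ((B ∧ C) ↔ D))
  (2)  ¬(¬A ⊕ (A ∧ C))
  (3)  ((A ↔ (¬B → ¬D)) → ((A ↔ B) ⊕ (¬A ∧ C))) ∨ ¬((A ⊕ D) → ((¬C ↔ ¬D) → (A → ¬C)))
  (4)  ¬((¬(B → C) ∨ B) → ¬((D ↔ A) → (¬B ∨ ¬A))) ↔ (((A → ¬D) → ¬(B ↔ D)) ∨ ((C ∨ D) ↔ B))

(1) disagrees with F on (0,0,0,0) (formula → 1, table → 0); rule it out.
(2) disagrees with F on (0,0,1,0) (formula → 0, table → 1); rule it out.
(3) disagrees with F on (0,0,0,0) (formula → 1, table → 0); rule it out.
(4) is the remaining candidate, and it agrees with F on all 16 inputs.

4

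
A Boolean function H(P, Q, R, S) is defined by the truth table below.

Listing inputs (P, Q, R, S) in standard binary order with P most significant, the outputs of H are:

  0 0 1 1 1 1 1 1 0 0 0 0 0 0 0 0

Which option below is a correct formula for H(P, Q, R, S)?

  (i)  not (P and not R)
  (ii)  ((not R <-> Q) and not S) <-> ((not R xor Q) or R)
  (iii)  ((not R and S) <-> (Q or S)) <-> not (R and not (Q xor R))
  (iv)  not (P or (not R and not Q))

iv

(i) disagrees with H on (0,0,0,0) (formula → 1, table → 0); rule it out.
(ii) disagrees with H on (0,0,1,1) (formula → 0, table → 1); rule it out.
(iii) disagrees with H on (0,0,0,0) (formula → 1, table → 0); rule it out.
Only (iv) survives; checking it on all 16 rows confirms it matches H.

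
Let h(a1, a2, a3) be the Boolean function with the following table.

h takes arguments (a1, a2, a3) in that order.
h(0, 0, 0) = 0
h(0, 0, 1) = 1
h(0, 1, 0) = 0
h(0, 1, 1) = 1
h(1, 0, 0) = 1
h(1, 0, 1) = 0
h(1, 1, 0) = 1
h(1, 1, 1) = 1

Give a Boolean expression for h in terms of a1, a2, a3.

h(a1, a2, a3) = ~((((~a1 & ~a2) & ~a3) | ((~a1 & a2) & ~a3)) | ((a1 & ~a2) & a3))

There are just 3 zero rows: (0,0,0), (0,1,0), (1,0,1). Their minterms are ¬a1·¬a2·¬a3, ¬a1·a2·¬a3, a1·¬a2·a3; the OR of those covers precisely the 0-outputs, and negating it yields h.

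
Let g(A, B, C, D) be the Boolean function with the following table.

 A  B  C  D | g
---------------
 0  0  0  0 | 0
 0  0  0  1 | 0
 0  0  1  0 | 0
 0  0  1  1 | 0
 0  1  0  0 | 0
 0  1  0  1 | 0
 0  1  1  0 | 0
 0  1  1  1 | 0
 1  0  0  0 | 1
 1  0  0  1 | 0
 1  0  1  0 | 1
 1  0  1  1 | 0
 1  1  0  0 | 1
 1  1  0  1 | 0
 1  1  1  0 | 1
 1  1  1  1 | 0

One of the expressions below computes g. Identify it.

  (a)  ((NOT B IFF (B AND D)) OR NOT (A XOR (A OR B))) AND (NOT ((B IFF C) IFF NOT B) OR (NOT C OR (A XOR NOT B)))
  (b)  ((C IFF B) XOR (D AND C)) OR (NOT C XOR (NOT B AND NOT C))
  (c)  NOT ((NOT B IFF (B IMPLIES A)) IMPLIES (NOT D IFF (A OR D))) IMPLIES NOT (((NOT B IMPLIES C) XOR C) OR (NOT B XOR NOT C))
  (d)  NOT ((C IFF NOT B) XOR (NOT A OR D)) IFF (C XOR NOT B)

d

(a) disagrees with g on (0,0,0,0) (formula → 1, table → 0); rule it out.
(b) disagrees with g on (0,0,0,0) (formula → 1, table → 0); rule it out.
(c) disagrees with g on (0,0,0,0) (formula → 1, table → 0); rule it out.
(d) is the remaining candidate, and it agrees with g on all 16 inputs.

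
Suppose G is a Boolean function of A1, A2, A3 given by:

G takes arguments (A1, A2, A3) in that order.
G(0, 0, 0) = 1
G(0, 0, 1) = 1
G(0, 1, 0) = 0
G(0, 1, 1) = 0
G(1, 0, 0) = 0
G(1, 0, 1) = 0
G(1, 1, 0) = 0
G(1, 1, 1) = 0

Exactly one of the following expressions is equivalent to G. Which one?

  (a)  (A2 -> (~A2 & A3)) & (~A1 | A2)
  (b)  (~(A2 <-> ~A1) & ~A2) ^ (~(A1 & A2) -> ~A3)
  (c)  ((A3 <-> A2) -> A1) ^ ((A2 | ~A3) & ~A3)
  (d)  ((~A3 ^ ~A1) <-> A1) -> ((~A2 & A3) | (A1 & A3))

a

(b): at (0,0,0) it gives 0, but G = 1 — eliminated.
(c): at (1,0,1) it gives 1, but G = 0 — eliminated.
(d): at (0,0,0) it gives 0, but G = 1 — eliminated.
(a) is the remaining candidate, and it agrees with G on all 8 inputs.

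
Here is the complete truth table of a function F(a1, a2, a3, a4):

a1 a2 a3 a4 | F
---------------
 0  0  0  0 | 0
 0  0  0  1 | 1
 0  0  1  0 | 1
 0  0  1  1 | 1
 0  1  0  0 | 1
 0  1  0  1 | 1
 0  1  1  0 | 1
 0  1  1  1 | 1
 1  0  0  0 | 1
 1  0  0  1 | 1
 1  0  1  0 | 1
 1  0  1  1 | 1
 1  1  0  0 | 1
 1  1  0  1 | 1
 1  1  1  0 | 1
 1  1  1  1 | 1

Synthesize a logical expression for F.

F(a1, a2, a3, a4) = ((a1 | a2) | a3) | a4

The output is 1 whenever at least one input is 1 — the OR of all inputs.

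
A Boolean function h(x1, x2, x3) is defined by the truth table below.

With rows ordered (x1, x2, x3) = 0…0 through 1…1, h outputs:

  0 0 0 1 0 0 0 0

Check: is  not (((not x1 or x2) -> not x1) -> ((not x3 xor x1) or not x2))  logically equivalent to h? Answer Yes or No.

Yes

Evaluate not (((not x1 or x2) -> not x1) -> ((not x3 xor x1) or not x2)) on each row and compare to h:
  x1=0, x2=0, x3=0: formula gives 0, h = 0 ✓
  x1=0, x2=0, x3=1: formula gives 0, h = 0 ✓
  x1=0, x2=1, x3=0: formula gives 0, h = 0 ✓
  x1=0, x2=1, x3=1: formula gives 1, h = 1 ✓
  x1=1, x2=0, x3=0: formula gives 0, h = 0 ✓
  …and likewise for the remaining 3 rows.
Every row agrees, so the formula is equivalent.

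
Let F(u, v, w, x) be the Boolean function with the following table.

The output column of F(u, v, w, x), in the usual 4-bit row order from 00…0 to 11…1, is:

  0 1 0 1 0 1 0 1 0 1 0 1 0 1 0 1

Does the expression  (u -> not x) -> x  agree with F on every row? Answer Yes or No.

Check the formula against F row by row:
  u=0, v=0, w=0, x=0: formula gives 0, F = 0 ✓
  u=0, v=0, w=0, x=1: formula gives 1, F = 1 ✓
  u=0, v=0, w=1, x=0: formula gives 0, F = 0 ✓
  u=0, v=0, w=1, x=1: formula gives 1, F = 1 ✓
  … (the remaining 12 rows also agree.)
No disagreement on any input; they are logically equivalent.

Yes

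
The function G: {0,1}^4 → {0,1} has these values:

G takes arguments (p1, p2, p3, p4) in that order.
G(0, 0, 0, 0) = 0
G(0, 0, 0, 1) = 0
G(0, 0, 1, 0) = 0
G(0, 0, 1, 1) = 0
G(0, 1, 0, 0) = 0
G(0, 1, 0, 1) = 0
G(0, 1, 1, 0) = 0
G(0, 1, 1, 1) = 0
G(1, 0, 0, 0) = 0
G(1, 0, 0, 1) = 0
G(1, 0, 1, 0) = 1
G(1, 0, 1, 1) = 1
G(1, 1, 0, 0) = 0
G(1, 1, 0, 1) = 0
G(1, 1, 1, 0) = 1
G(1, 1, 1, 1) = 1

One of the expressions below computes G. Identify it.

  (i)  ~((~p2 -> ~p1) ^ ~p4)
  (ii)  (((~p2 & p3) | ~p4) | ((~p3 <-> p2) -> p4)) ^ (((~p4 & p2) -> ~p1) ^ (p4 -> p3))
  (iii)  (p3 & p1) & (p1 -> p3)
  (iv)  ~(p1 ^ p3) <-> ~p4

iii

(i) disagrees with G on (0,0,0,0) (formula → 1, table → 0); rule it out.
(ii) disagrees with G on (0,0,0,0) (formula → 1, table → 0); rule it out.
(iv) disagrees with G on (0,0,0,0) (formula → 1, table → 0); rule it out.
(iii) is the remaining candidate, and it agrees with G on all 16 inputs.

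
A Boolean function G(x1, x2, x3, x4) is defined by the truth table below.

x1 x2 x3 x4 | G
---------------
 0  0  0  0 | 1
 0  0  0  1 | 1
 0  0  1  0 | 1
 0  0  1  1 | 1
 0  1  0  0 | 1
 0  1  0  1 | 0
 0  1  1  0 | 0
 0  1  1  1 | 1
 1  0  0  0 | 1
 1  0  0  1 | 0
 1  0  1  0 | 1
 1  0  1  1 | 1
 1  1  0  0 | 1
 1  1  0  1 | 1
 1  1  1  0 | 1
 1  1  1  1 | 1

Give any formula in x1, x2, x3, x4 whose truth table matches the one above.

G(x1, x2, x3, x4) = NOT (((((NOT x1 AND x2) AND NOT x3) AND x4) OR (((NOT x1 AND x2) AND x3) AND NOT x4)) OR (((x1 AND NOT x2) AND NOT x3) AND x4))

The 0-rows are (0,1,0,1), (0,1,1,0), (1,0,0,1). Take each as a conjunction (¬x1·x2·¬x3·x4, ¬x1·x2·x3·¬x4, x1·¬x2·¬x3·x4), form their disjunction, and complement — that gives a formula that is 1 everywhere G is.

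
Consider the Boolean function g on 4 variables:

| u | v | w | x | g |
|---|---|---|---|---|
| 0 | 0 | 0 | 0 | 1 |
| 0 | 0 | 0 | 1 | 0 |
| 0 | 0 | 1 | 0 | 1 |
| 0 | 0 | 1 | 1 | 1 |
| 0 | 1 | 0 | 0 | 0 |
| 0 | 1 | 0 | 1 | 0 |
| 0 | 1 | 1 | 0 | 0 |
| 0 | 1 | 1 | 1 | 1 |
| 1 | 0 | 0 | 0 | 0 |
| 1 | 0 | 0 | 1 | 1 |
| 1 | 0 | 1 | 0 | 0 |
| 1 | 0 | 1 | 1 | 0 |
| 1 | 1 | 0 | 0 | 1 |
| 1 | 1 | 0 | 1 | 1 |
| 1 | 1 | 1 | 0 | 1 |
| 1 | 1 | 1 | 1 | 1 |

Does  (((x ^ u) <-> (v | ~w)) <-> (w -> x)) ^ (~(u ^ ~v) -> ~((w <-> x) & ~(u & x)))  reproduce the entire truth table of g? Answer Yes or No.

No

Check the formula against g row by row:
  u=0, v=0, w=0, x=0: formula gives 1, g = 1 ✓
  u=0, v=0, w=0, x=1: formula gives 0, g = 0 ✓
  u=0, v=0, w=1, x=0: formula gives 1, g = 1 ✓
  u=0, v=0, w=1, x=1: formula gives 1, g = 1 ✓
  …
  u=1, v=0, w=0, x=0: formula gives 1, but g = 0 ✗
Row (1,0,0,0) is a counterexample, so the formula is not equivalent to g.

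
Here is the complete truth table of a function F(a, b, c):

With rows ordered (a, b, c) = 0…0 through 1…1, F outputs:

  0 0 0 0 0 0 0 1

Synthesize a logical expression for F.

The output is 1 only when every input is 1 — the AND of all inputs.

F(a, b, c) = (a ∧ b) ∧ c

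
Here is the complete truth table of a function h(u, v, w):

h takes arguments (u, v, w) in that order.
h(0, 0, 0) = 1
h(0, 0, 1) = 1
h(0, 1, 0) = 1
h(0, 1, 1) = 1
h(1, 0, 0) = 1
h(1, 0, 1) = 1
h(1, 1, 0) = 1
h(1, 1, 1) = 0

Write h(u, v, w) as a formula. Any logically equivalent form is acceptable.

The output is 0 only when every input is 1 — NAND of all inputs.

h(u, v, w) = NOT ((u AND v) AND w)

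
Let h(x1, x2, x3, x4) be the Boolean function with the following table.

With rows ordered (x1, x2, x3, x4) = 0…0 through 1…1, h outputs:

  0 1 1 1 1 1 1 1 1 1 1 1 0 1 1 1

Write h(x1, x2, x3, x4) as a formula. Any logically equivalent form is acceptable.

The 0-rows are (0,0,0,0), (1,1,0,0). Take each as a conjunction (¬x1·¬x2·¬x3·¬x4, x1·x2·¬x3·¬x4), form their disjunction, and complement — that gives a formula that is 1 everywhere h is.

h(x1, x2, x3, x4) = NOT ((((NOT x1 AND NOT x2) AND NOT x3) AND NOT x4) OR (((x1 AND x2) AND NOT x3) AND NOT x4))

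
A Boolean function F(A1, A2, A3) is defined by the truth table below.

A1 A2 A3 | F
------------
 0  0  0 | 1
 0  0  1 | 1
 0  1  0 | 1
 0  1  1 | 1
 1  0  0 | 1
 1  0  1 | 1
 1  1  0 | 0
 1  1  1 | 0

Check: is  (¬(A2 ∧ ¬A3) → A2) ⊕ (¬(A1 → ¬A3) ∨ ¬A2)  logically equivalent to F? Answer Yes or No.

Evaluate (¬(A2 ∧ ¬A3) → A2) ⊕ (¬(A1 → ¬A3) ∨ ¬A2) on each row and compare to F:
  A1=0, A2=0, A3=0: formula gives 1, F = 1 ✓
  A1=0, A2=0, A3=1: formula gives 1, F = 1 ✓
  A1=0, A2=1, A3=0: formula gives 1, F = 1 ✓
  A1=0, A2=1, A3=1: formula gives 1, F = 1 ✓
  A1=1, A2=0, A3=0: formula gives 1, F = 1 ✓
  …
  A1=1, A2=1, A3=0: formula gives 1, but F = 0 ✗
Since they disagree at (1,1,0), the expression is not a correct formula for F.

No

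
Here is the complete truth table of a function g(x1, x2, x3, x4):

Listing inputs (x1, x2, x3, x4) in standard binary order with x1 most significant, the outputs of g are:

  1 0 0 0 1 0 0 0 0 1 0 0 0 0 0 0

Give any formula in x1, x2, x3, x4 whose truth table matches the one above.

g(x1, x2, x3, x4) = ((((not x1 and not x2) and not x3) and not x4) or (((not x1 and x2) and not x3) and not x4)) or (((x1 and not x2) and not x3) and x4)

g=1 on 3 inputs: (0,0,0,0), (0,1,0,0), (1,0,0,1). Reading each as a conjunction of literals (¬x1·¬x2·¬x3·¬x4, ¬x1·x2·¬x3·¬x4, x1·¬x2·¬x3·x4) and taking the OR gives the canonical DNF.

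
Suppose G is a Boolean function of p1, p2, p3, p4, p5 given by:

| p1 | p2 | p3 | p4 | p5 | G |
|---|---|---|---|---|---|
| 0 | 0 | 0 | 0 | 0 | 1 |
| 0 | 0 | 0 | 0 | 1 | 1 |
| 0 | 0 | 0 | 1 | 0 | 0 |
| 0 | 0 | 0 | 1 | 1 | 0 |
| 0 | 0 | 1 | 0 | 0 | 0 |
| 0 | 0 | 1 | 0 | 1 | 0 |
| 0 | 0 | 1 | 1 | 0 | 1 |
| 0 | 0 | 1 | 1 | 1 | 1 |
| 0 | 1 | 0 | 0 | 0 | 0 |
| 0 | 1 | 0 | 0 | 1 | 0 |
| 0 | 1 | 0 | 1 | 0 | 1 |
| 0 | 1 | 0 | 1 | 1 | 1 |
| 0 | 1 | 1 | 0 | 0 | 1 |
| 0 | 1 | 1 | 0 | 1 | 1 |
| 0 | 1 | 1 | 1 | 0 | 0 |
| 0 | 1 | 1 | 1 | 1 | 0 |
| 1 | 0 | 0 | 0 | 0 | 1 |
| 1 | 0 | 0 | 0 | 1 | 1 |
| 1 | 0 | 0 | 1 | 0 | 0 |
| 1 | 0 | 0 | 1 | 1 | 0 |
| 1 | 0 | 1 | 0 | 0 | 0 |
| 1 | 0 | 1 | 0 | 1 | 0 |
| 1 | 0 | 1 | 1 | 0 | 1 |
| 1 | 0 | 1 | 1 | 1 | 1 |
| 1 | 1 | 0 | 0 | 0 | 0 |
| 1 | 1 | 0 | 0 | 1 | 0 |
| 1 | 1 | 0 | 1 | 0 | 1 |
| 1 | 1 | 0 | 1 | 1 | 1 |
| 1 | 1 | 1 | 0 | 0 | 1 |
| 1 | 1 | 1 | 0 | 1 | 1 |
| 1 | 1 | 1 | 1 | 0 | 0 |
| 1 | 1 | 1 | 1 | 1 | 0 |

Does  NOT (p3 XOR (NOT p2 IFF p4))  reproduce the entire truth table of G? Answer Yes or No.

Yes

Test each input against both G and the formula:
  p1=0, p2=0, p3=0, p4=0, p5=0: formula gives 1, G = 1 ✓
  p1=0, p2=0, p3=0, p4=0, p5=1: formula gives 1, G = 1 ✓
  p1=0, p2=0, p3=0, p4=1, p5=0: formula gives 0, G = 0 ✓
  p1=0, p2=0, p3=0, p4=1, p5=1: formula gives 0, G = 0 ✓
  … (the remaining 28 rows also agree.)
Every row agrees, so the formula is equivalent.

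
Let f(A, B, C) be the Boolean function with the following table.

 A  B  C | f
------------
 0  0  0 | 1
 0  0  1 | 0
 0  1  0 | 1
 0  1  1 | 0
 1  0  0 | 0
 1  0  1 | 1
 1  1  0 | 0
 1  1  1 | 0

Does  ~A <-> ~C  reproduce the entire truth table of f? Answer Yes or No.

Check the formula against f row by row:
  A=0, B=0, C=0: formula gives 1, f = 1 ✓
  A=0, B=0, C=1: formula gives 0, f = 0 ✓
  A=0, B=1, C=0: formula gives 1, f = 1 ✓
  A=0, B=1, C=1: formula gives 0, f = 0 ✓
  A=1, B=0, C=0: formula gives 0, f = 0 ✓
  …
  A=1, B=1, C=1: formula gives 1, but f = 0 ✗
Row (1,1,1) is a counterexample, so the formula is not equivalent to f.

No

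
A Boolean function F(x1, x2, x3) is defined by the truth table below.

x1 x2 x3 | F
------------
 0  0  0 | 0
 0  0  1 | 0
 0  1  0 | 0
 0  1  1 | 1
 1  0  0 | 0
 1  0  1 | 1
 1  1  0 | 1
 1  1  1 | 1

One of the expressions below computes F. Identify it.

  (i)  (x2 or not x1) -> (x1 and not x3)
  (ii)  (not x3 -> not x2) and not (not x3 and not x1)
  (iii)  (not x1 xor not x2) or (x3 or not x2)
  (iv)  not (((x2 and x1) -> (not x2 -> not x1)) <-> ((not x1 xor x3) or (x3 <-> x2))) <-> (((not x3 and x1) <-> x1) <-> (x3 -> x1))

iv

(i) fails at (0,1,1): the formula yields 0, F is 1.
(ii) fails at (0,0,1): the formula yields 1, F is 0.
(iii) fails at (0,0,0): the formula yields 1, F is 0.
Only (iv) survives; checking it on all 8 rows confirms it matches F.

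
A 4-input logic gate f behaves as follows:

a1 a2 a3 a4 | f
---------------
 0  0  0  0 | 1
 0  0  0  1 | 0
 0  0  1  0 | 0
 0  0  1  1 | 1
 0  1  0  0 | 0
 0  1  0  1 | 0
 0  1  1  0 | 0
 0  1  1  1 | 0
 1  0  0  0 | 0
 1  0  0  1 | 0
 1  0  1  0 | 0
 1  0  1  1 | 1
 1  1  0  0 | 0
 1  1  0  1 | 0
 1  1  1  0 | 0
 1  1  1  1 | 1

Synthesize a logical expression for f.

f=1 on 4 inputs: (0,0,0,0), (0,0,1,1), (1,0,1,1), (1,1,1,1). Reading each as a conjunction of literals (¬a1·¬a2·¬a3·¬a4, ¬a1·¬a2·a3·a4, a1·¬a2·a3·a4, a1·a2·a3·a4) and taking the OR gives the canonical DNF.

f(a1, a2, a3, a4) = (((((not a1 and not a2) and not a3) and not a4) or (((not a1 and not a2) and a3) and a4)) or (((a1 and not a2) and a3) and a4)) or (((a1 and a2) and a3) and a4)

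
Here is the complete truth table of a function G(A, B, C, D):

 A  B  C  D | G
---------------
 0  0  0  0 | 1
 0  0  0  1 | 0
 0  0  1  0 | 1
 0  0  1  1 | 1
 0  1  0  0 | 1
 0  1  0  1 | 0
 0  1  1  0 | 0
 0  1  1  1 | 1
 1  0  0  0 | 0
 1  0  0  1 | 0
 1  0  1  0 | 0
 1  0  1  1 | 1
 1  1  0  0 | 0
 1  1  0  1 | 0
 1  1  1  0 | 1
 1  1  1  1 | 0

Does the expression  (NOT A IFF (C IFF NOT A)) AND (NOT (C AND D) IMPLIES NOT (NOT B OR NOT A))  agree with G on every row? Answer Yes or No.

Evaluate (NOT A IFF (C IFF NOT A)) AND (NOT (C AND D) IMPLIES NOT (NOT B OR NOT A)) on each row and compare to G:
  A=0, B=0, C=0, D=0: formula gives 0, but G = 1 ✗
Row (0,0,0,0) is a counterexample, so the formula is not equivalent to G.

No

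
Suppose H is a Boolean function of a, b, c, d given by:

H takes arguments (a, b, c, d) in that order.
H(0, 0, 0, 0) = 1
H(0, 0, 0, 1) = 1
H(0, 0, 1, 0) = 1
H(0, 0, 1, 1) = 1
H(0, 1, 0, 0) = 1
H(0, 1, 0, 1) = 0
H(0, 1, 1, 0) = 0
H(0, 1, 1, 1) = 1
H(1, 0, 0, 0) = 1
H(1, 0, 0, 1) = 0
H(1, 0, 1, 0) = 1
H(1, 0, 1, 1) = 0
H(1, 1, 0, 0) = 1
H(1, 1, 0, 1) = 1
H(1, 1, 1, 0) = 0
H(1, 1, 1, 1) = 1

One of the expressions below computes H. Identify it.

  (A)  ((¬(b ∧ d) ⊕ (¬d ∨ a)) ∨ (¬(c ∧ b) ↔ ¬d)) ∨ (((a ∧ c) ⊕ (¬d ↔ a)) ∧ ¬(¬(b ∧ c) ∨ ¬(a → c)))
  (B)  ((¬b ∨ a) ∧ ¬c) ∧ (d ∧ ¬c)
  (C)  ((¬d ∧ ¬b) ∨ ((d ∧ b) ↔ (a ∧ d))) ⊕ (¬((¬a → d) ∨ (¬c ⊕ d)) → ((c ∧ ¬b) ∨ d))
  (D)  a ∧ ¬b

A

(B): at (0,0,0,0) it gives 0, but H = 1 — eliminated.
(C): at (0,0,0,0) it gives 0, but H = 1 — eliminated.
(D): at (0,0,0,0) it gives 0, but H = 1 — eliminated.
Only (A) survives; checking it on all 16 rows confirms it matches H.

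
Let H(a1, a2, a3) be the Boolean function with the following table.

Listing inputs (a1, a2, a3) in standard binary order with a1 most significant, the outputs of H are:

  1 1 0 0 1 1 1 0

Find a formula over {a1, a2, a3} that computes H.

There are just 3 zero rows: (0,1,0), (0,1,1), (1,1,1). Their minterms are ¬a1·a2·¬a3, ¬a1·a2·a3, a1·a2·a3; the OR of those covers precisely the 0-outputs, and negating it yields H.

H(a1, a2, a3) = ~((((~a1 & a2) & ~a3) | ((~a1 & a2) & a3)) | ((a1 & a2) & a3))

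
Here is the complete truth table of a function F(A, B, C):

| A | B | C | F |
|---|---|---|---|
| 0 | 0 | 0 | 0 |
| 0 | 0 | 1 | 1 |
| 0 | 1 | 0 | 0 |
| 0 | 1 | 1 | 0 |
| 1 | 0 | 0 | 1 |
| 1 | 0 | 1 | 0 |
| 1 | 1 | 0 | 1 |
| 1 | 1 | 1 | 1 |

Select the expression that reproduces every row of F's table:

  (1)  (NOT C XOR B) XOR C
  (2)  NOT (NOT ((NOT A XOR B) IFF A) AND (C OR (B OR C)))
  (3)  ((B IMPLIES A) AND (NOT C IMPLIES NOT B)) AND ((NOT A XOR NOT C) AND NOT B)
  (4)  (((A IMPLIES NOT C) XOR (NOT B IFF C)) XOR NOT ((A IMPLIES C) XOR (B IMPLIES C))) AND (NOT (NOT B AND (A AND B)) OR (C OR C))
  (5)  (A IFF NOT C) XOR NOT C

(1) disagrees with F on (0,0,0) (formula → 1, table → 0); rule it out.
(2) disagrees with F on (0,0,0) (formula → 1, table → 0); rule it out.
(3) disagrees with F on (1,1,0) (formula → 0, table → 1); rule it out.
(5) disagrees with F on (0,0,0) (formula → 1, table → 0); rule it out.
(4) is the remaining candidate, and it agrees with F on all 8 inputs.

4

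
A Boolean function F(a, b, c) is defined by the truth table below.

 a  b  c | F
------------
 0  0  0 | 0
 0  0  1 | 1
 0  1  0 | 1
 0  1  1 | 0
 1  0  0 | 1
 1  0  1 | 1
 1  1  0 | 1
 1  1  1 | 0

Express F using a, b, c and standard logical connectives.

The 0-rows are (0,0,0), (0,1,1), (1,1,1). Take each as a conjunction (¬a·¬b·¬c, ¬a·b·c, a·b·c), form their disjunction, and complement — that gives a formula that is 1 everywhere F is.

F(a, b, c) = ~((((~a & ~b) & ~c) | ((~a & b) & c)) | ((a & b) & c))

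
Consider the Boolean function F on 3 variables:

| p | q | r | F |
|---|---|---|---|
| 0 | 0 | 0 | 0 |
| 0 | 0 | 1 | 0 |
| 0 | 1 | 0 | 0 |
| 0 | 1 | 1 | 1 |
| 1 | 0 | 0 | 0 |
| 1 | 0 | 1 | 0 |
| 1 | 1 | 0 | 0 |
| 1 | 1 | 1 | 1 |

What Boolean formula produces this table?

F(p, q, r) = ((p' · q) · r) + ((p · q) · r)

Collect the rows where F=1 — (0,1,1), (1,1,1) — and write one minterm per row: ¬p·q·r, p·q·r. Their union (logical OR) reproduces the table exactly.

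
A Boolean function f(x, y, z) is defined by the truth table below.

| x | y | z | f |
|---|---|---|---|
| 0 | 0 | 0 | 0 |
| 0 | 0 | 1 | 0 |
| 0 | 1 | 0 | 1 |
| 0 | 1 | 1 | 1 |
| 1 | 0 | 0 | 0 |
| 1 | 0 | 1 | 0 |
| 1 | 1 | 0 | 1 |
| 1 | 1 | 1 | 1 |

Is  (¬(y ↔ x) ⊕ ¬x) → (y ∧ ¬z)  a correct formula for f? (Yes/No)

Check the formula against f row by row:
  x=0, y=0, z=0: formula gives 0, f = 0 ✓
  x=0, y=0, z=1: formula gives 0, f = 0 ✓
  x=0, y=1, z=0: formula gives 1, f = 1 ✓
  x=0, y=1, z=1: formula gives 1, f = 1 ✓
  x=1, y=0, z=0: formula gives 0, f = 0 ✓
  …and likewise for the remaining 3 rows.
No disagreement on any input; they are logically equivalent.

Yes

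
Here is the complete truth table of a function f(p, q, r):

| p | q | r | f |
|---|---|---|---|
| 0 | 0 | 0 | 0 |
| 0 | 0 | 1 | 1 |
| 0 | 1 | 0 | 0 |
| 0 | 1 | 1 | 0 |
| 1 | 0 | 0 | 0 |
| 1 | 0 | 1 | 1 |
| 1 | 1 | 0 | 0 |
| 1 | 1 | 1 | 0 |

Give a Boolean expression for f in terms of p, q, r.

f(p, q, r) = ((p' · q') · r) + ((p · q') · r)

f=1 on 2 inputs: (0,0,1), (1,0,1). Reading each as a conjunction of literals (¬p·¬q·r, p·¬q·r) and taking the OR gives the canonical DNF.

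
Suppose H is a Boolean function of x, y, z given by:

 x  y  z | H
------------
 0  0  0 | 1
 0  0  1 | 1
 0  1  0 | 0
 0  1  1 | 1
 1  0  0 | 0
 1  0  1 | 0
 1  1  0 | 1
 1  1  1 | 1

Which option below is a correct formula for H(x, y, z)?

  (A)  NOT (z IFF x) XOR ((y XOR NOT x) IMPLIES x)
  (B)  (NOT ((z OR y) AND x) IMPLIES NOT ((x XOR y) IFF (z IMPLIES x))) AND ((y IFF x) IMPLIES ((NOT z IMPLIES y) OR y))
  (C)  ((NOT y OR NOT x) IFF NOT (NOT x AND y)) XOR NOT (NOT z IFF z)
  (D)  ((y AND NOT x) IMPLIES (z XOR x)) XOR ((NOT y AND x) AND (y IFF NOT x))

D

(A): at (0,0,0) it gives 0, but H = 1 — eliminated.
(B): at (0,0,0) it gives 0, but H = 1 — eliminated.
(C): at (0,0,0) it gives 0, but H = 1 — eliminated.
That leaves (D). Evaluating it on every row reproduces the table of H exactly.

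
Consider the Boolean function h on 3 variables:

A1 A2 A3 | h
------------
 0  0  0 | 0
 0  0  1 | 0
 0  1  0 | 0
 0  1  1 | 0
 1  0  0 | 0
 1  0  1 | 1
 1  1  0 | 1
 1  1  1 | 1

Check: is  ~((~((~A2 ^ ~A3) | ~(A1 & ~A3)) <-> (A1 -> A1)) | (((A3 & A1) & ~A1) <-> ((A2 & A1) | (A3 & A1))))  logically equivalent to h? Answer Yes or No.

Yes

Evaluate ~((~((~A2 ^ ~A3) | ~(A1 & ~A3)) <-> (A1 -> A1)) | (((A3 & A1) & ~A1) <-> ((A2 & A1) | (A3 & A1)))) on each row and compare to h:
  A1=0, A2=0, A3=0: formula gives 0, h = 0 ✓
  A1=0, A2=0, A3=1: formula gives 0, h = 0 ✓
  A1=0, A2=1, A3=0: formula gives 0, h = 0 ✓
  A1=0, A2=1, A3=1: formula gives 0, h = 0 ✓
  A1=1, A2=0, A3=0: formula gives 0, h = 0 ✓
  …and likewise for the remaining 3 rows.
No disagreement on any input; they are logically equivalent.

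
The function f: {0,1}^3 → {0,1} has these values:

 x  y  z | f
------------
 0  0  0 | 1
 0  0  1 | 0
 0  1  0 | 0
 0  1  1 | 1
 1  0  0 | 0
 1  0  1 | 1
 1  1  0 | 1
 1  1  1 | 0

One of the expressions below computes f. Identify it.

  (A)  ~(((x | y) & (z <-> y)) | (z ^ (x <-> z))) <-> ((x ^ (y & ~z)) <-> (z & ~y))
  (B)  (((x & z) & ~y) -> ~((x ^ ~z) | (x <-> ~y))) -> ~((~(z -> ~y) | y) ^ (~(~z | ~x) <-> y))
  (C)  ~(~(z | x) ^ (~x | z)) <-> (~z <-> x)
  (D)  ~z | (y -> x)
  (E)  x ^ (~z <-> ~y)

(A): at (0,0,0) it gives 0, but f = 1 — eliminated.
(B): at (0,0,0) it gives 0, but f = 1 — eliminated.
(C): at (0,0,0) it gives 0, but f = 1 — eliminated.
(D): at (0,0,1) it gives 1, but f = 0 — eliminated.
Only (E) survives; checking it on all 8 rows confirms it matches f.

E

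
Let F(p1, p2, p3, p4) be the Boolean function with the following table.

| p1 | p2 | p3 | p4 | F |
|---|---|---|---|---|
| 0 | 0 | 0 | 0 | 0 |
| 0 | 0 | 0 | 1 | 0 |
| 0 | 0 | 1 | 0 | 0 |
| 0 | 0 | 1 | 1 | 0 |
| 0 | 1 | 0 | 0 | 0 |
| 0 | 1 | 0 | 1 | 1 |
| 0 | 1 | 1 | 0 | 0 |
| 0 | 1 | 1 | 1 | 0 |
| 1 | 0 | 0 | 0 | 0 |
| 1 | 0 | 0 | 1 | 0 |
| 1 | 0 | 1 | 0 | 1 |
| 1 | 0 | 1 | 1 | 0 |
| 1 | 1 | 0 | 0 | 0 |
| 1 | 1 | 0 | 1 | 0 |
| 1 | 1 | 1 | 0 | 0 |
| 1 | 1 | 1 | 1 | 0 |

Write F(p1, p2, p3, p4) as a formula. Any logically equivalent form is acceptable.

F(p1, p2, p3, p4) = (((~p1 & p2) & ~p3) & p4) | (((p1 & ~p2) & p3) & ~p4)

The 1-rows are (0,1,0,1), (1,0,1,0). Each contributes one minterm — ¬p1·p2·¬p3·p4; p1·¬p2·p3·¬p4 — and their disjunction is a sum-of-products form of F.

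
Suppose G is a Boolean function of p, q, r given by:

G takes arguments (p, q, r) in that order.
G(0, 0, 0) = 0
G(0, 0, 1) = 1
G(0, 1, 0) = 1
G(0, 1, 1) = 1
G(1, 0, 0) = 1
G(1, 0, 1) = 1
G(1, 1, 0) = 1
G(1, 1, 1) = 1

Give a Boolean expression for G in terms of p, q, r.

The output is 1 whenever at least one input is 1 — the OR of all inputs.

G(p, q, r) = (p ∨ q) ∨ r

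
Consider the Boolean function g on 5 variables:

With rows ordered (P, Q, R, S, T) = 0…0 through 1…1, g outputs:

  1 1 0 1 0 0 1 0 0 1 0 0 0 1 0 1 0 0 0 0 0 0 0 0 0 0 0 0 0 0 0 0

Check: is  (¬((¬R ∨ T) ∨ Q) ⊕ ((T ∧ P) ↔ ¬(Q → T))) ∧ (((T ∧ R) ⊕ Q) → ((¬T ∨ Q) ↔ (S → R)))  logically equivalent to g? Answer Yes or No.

Evaluate (¬((¬R ∨ T) ∨ Q) ⊕ ((T ∧ P) ↔ ¬(Q → T))) ∧ (((T ∧ R) ⊕ Q) → ((¬T ∨ Q) ↔ (S → R))) on each row and compare to g:
  P=0, Q=0, R=0, S=0, T=0: formula gives 1, g = 1 ✓
  P=0, Q=0, R=0, S=0, T=1: formula gives 1, g = 1 ✓
  P=0, Q=0, R=0, S=1, T=0: formula gives 1, but g = 0 ✗
A single disagreement suffices: at (0,0,0,1,0) they differ, so the formula does not compute g.

No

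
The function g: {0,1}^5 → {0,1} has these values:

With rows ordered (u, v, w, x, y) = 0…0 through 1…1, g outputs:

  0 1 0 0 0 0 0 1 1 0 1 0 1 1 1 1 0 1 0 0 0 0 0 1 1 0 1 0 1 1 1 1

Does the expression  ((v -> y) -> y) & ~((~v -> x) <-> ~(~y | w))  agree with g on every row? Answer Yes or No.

Yes

Test each input against both g and the formula:
  u=0, v=0, w=0, x=0, y=0: formula gives 0, g = 0 ✓
  u=0, v=0, w=0, x=0, y=1: formula gives 1, g = 1 ✓
  u=0, v=0, w=0, x=1, y=0: formula gives 0, g = 0 ✓
  u=0, v=0, w=0, x=1, y=1: formula gives 0, g = 0 ✓
  …and likewise for the remaining 28 rows.
No disagreement on any input; they are logically equivalent.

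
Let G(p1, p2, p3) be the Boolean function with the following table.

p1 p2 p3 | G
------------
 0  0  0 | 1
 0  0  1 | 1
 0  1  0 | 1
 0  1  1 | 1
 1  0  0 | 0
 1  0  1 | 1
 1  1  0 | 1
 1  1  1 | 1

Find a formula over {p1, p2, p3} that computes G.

G(p1, p2, p3) = NOT ((p1 AND NOT p2) AND NOT p3)

Only row (1,0,0) gives 0. So G is 1 everywhere except there — the complement of the minterm p1·¬p2·¬p3.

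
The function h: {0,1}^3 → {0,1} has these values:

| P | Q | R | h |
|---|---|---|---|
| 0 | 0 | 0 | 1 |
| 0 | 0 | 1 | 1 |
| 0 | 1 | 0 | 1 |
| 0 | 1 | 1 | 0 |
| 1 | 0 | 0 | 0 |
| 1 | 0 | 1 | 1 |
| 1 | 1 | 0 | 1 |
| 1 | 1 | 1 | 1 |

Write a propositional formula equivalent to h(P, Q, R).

h(P, Q, R) = not (((not P and Q) and R) or ((P and not Q) and not R))

There are just 2 zero rows: (0,1,1), (1,0,0). Their minterms are ¬P·Q·R, P·¬Q·¬R; the OR of those covers precisely the 0-outputs, and negating it yields h.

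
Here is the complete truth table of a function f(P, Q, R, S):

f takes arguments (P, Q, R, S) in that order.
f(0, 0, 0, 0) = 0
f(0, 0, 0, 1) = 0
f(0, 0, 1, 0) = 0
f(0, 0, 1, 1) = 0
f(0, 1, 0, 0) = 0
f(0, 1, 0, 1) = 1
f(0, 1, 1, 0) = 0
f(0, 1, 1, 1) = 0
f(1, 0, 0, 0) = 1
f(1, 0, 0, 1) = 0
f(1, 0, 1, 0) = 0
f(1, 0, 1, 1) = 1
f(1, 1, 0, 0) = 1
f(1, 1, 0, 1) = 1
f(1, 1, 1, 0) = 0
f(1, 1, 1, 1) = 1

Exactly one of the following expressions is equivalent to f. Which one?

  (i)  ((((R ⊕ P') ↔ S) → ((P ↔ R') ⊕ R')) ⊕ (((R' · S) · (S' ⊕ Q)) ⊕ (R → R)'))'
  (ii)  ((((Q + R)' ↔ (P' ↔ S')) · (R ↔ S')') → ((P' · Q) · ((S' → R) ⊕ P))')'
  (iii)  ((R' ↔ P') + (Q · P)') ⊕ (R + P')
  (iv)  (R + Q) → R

(ii) disagrees with f on (0,1,0,1) (formula → 0, table → 1); rule it out.
(iii) disagrees with f on (0,1,0,1) (formula → 0, table → 1); rule it out.
(iv) disagrees with f on (0,0,0,0) (formula → 1, table → 0); rule it out.
(i) is the remaining candidate, and it agrees with f on all 16 inputs.

i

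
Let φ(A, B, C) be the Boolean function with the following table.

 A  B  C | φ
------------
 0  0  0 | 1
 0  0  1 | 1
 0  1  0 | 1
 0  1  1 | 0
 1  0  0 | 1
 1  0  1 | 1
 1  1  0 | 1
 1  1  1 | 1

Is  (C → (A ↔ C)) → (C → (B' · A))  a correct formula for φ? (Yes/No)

No

Test each input against both φ and the formula:
  A=0, B=0, C=0: formula gives 1, φ = 1 ✓
  A=0, B=0, C=1: formula gives 1, φ = 1 ✓
  A=0, B=1, C=0: formula gives 1, φ = 1 ✓
  A=0, B=1, C=1: formula gives 1, but φ = 0 ✗
Row (0,1,1) is a counterexample, so the formula is not equivalent to φ.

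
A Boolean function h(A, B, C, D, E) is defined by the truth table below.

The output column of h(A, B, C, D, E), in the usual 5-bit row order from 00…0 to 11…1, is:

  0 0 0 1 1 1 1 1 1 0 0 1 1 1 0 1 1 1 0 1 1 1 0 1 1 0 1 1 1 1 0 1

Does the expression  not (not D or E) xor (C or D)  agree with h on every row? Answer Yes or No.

No

Test each input against both h and the formula:
  A=0, B=0, C=0, D=0, E=0: formula gives 0, h = 0 ✓
  A=0, B=0, C=0, D=0, E=1: formula gives 0, h = 0 ✓
  A=0, B=0, C=0, D=1, E=0: formula gives 0, h = 0 ✓
  A=0, B=0, C=0, D=1, E=1: formula gives 1, h = 1 ✓
  …
  A=0, B=0, C=1, D=1, E=0: formula gives 0, but h = 1 ✗
A single disagreement suffices: at (0,0,1,1,0) they differ, so the formula does not compute h.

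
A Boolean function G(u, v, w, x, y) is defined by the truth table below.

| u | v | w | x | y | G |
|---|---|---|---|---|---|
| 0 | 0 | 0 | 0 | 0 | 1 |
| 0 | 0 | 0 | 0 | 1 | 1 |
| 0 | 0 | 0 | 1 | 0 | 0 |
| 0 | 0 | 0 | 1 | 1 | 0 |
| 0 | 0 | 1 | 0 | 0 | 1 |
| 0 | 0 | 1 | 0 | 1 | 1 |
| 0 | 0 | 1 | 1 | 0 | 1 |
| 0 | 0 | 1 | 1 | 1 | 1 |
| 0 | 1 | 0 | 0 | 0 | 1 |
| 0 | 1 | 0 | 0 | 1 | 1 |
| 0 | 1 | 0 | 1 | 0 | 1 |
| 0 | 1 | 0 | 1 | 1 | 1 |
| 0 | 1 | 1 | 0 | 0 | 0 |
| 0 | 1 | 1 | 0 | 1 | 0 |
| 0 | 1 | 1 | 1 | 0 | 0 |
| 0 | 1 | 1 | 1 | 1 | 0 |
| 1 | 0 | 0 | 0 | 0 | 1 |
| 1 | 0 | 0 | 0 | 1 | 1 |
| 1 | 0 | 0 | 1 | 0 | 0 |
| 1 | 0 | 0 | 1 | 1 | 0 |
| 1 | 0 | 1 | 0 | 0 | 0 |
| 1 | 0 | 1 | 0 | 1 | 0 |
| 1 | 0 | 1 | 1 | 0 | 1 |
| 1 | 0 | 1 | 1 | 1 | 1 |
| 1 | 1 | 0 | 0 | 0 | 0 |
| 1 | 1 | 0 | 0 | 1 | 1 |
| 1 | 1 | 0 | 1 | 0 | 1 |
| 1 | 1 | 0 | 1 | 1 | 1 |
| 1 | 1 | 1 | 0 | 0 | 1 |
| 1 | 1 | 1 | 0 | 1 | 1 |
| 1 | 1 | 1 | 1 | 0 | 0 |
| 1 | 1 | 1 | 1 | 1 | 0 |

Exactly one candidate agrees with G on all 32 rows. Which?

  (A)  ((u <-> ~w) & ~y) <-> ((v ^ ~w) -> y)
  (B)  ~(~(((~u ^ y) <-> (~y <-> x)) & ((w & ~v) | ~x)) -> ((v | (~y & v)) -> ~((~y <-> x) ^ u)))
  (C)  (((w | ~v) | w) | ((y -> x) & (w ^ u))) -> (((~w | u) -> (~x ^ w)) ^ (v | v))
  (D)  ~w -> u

(A) disagrees with G on (0,0,0,0,1) (formula → 0, table → 1); rule it out.
(B) disagrees with G on (0,0,0,0,0) (formula → 0, table → 1); rule it out.
(D) disagrees with G on (0,0,0,0,0) (formula → 0, table → 1); rule it out.
Only (C) survives; checking it on all 32 rows confirms it matches G.

C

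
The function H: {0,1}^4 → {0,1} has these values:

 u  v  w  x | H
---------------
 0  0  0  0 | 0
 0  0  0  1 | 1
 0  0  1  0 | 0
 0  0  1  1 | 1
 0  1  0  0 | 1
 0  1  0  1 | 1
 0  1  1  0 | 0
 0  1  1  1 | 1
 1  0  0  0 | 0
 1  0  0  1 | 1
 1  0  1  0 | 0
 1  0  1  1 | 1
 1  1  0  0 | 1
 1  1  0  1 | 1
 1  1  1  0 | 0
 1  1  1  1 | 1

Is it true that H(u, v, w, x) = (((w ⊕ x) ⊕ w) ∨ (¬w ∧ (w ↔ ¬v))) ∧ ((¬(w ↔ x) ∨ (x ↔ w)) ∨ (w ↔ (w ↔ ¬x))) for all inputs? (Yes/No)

Yes

Evaluate (((w ⊕ x) ⊕ w) ∨ (¬w ∧ (w ↔ ¬v))) ∧ ((¬(w ↔ x) ∨ (x ↔ w)) ∨ (w ↔ (w ↔ ¬x))) on each row and compare to H:
  u=0, v=0, w=0, x=0: formula gives 0, H = 0 ✓
  u=0, v=0, w=0, x=1: formula gives 1, H = 1 ✓
  u=0, v=0, w=1, x=0: formula gives 0, H = 0 ✓
  u=0, v=0, w=1, x=1: formula gives 1, H = 1 ✓
  …and likewise for the remaining 12 rows.
Every row agrees, so the formula is equivalent.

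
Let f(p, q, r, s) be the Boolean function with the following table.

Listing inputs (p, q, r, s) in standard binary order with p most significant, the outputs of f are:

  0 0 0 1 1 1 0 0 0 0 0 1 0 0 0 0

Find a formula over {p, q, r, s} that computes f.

f(p, q, r, s) = (((((~p & ~q) & r) & s) | (((~p & q) & ~r) & ~s)) | (((~p & q) & ~r) & s)) | (((p & ~q) & r) & s)

Collect the rows where f=1 — (0,0,1,1), (0,1,0,0), (0,1,0,1), (1,0,1,1) — and write one minterm per row: ¬p·¬q·r·s, ¬p·q·¬r·¬s, ¬p·q·¬r·s, p·¬q·r·s. Their union (logical OR) reproduces the table exactly.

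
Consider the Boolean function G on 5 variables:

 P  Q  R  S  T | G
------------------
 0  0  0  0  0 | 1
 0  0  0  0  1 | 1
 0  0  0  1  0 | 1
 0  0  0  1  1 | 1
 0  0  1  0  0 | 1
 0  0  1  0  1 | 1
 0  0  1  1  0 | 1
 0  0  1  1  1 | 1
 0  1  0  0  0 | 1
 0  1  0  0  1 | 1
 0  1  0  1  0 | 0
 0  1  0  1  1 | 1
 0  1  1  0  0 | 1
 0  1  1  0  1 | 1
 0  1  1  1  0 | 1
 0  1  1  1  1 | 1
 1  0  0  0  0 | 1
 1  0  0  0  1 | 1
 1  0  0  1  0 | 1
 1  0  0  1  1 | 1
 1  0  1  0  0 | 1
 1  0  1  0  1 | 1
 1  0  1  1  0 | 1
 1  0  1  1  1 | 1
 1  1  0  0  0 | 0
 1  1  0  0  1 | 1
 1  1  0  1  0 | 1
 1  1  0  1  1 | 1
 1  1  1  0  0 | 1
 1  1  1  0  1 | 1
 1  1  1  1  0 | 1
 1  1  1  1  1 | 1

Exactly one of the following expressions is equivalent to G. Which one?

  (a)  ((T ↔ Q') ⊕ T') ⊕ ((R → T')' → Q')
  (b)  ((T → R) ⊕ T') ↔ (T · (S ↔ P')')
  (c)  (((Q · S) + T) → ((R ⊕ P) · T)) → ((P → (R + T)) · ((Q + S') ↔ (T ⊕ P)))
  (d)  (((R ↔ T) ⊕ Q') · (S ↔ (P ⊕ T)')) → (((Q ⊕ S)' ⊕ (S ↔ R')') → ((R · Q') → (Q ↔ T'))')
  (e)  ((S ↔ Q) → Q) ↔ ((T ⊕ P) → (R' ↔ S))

d

(a): at (0,0,0,0,0) it gives 0, but G = 1 — eliminated.
(b): at (0,0,0,0,1) it gives 0, but G = 1 — eliminated.
(c): at (0,0,0,0,0) it gives 0, but G = 1 — eliminated.
(e): at (0,0,0,0,0) it gives 0, but G = 1 — eliminated.
Only (d) survives; checking it on all 32 rows confirms it matches G.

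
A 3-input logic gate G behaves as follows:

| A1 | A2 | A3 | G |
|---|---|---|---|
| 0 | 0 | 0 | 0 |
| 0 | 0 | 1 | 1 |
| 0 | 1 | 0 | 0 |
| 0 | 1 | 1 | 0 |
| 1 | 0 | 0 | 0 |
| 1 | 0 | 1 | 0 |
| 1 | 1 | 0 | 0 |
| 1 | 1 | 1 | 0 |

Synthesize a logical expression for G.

G(A1, A2, A3) = (not A1 and not A2) and A3

Only row (0,0,1) gives 1. That row's minterm ¬A1·¬A2·A3 is G directly.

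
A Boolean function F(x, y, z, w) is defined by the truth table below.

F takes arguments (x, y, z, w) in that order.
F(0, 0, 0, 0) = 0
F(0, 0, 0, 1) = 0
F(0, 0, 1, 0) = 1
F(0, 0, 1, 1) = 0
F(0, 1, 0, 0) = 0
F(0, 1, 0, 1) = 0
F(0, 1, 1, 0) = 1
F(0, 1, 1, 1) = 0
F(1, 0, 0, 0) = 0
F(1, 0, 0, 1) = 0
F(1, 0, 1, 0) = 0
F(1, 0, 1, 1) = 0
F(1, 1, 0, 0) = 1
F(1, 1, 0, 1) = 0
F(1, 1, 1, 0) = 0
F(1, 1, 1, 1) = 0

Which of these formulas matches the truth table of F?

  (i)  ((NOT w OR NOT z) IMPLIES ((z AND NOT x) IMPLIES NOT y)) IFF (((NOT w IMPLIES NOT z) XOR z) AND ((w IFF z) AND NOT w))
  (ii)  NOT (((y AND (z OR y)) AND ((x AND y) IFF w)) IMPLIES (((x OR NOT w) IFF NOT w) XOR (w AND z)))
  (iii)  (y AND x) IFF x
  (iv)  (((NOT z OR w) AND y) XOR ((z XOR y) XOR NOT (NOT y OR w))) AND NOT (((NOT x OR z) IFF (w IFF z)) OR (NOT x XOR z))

iv

(i) disagrees with F on (0,0,0,0) (formula → 1, table → 0); rule it out.
(ii) disagrees with F on (0,0,1,0) (formula → 0, table → 1); rule it out.
(iii) disagrees with F on (0,0,0,0) (formula → 1, table → 0); rule it out.
Only (iv) survives; checking it on all 16 rows confirms it matches F.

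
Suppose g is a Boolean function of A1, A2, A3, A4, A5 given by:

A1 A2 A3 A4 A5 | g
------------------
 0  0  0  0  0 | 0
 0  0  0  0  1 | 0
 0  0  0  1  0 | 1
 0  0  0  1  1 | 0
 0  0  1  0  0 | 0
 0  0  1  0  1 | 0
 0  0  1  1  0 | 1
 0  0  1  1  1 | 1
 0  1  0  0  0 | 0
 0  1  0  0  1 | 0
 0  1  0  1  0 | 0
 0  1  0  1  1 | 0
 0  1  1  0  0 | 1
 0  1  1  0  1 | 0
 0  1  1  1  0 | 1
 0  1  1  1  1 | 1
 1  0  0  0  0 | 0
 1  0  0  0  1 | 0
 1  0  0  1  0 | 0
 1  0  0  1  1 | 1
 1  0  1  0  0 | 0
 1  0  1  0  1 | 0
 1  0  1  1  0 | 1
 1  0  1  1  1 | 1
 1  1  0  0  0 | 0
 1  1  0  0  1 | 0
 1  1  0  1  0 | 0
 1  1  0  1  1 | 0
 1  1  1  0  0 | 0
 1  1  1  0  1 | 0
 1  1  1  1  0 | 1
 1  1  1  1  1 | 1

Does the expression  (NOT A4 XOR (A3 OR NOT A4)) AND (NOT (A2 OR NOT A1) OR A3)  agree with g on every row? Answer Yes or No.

No

Evaluate (NOT A4 XOR (A3 OR NOT A4)) AND (NOT (A2 OR NOT A1) OR A3) on each row and compare to g:
  A1=0, A2=0, A3=0, A4=0, A5=0: formula gives 0, g = 0 ✓
  A1=0, A2=0, A3=0, A4=0, A5=1: formula gives 0, g = 0 ✓
  A1=0, A2=0, A3=0, A4=1, A5=0: formula gives 0, but g = 1 ✗
Since they disagree at (0,0,0,1,0), the expression is not a correct formula for g.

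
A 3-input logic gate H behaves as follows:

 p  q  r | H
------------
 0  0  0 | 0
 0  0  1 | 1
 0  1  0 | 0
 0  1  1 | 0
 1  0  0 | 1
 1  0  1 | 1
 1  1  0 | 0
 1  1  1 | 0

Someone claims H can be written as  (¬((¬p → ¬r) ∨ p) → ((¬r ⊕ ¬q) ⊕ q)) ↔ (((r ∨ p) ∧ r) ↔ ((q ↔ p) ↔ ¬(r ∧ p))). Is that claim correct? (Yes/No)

Test each input against both H and the formula:
  p=0, q=0, r=0: formula gives 0, H = 0 ✓
  p=0, q=0, r=1: formula gives 1, H = 1 ✓
  p=0, q=1, r=0: formula gives 1, but H = 0 ✗
Row (0,1,0) is a counterexample, so the formula is not equivalent to H.

No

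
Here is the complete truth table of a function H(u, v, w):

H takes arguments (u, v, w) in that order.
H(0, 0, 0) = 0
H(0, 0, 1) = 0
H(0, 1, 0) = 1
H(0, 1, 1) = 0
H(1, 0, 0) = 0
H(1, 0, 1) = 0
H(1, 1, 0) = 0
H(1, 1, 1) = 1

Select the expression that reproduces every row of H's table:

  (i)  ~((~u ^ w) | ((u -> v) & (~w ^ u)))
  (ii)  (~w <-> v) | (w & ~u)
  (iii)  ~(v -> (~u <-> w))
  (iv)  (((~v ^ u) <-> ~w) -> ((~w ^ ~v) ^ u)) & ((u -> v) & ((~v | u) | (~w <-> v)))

(i) disagrees with H on (0,0,1) (formula → 1, table → 0); rule it out.
(ii) disagrees with H on (0,0,1) (formula → 1, table → 0); rule it out.
(iv) disagrees with H on (0,0,1) (formula → 1, table → 0); rule it out.
(iii) is the remaining candidate, and it agrees with H on all 8 inputs.

iii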